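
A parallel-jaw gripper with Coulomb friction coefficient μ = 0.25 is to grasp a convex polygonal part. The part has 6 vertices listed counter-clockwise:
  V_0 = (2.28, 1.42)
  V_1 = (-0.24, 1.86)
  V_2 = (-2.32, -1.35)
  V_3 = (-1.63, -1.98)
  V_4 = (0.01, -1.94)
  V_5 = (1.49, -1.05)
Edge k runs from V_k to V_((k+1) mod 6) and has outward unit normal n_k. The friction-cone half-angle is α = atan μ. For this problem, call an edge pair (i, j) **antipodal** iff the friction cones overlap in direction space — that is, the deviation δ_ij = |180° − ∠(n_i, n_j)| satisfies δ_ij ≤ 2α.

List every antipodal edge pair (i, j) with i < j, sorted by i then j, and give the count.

count = 3; pairs: (0,3), (1,4), (1,5)

α = atan 0.25 = 14.04°;  2α = 28.07°
n_0 = (+0.1720, +0.9851)
n_1 = (-0.8392, +0.5438)
n_2 = (-0.6743, -0.7385)
n_3 = (+0.0244, -0.9997)
n_4 = (+0.5153, -0.8570)
n_5 = (+0.9525, -0.3046)
  (0,1): δ = 113.04°  ·
  (0,2): δ = 32.49°  ·
  (0,3): δ = 11.30°  ✓
  (0,4): δ = 40.92°  ·
  (0,5): δ = 82.17°  ·
  (1,2): δ = 99.46°  ·
  (1,3): δ = 55.66°  ·
  (1,4): δ = 26.04°  ✓
  (1,5): δ = 15.21°  ✓
  (2,3): δ = 136.21°  ·
  (2,4): δ = 106.58°  ·
  (2,5): δ = 65.34°  ·
  (3,4): δ = 150.38°  ·
  (3,5): δ = 109.13°  ·
  (4,5): δ = 138.76°  ·
antipodal pairs: 3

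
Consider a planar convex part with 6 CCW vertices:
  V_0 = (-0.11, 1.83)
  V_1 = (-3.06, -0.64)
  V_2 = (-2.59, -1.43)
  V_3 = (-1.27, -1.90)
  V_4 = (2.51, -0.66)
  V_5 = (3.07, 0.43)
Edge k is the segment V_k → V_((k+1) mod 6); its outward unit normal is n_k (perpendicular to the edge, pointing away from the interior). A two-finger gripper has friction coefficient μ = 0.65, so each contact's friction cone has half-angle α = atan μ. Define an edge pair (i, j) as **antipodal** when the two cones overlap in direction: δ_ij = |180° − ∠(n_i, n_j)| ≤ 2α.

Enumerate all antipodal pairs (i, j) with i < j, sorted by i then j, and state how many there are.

α = atan 0.65 = 33.02°;  2α = 66.05°
n_0 = (-0.6420, +0.7667)
n_1 = (-0.8594, -0.5113)
n_2 = (-0.3354, -0.9421)
n_3 = (+0.3117, -0.9502)
n_4 = (+0.8895, -0.4570)
n_5 = (+0.4029, +0.9152)
  (0,1): δ = 99.19°  ·
  (0,2): δ = 59.54°  ✓
  (0,3): δ = 21.78°  ✓
  (0,4): δ = 22.87°  ✓
  (0,5): δ = 116.30°  ·
  (1,2): δ = 140.35°  ·
  (1,3): δ = 102.59°  ·
  (1,4): δ = 57.94°  ✓
  (1,5): δ = 35.49°  ✓
  (2,3): δ = 142.24°  ·
  (2,4): δ = 97.59°  ·
  (2,5): δ = 4.16°  ✓
  (3,4): δ = 135.35°  ·
  (3,5): δ = 41.92°  ✓
  (4,5): δ = 86.57°  ·
antipodal pairs: 7

count = 7; pairs: (0,2), (0,3), (0,4), (1,4), (1,5), (2,5), (3,5)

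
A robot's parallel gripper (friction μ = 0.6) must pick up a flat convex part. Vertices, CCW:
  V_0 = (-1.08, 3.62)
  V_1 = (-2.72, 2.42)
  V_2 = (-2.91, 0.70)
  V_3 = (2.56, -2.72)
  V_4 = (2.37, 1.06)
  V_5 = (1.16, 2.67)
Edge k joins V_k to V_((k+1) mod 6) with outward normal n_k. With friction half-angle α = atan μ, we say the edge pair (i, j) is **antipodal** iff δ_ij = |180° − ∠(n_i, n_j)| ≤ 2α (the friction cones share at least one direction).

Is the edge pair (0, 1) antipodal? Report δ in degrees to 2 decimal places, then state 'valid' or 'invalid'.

α = atan 0.6 = 30.96°;  2α = 61.93°
edge 0: e_0 = (-1.64, -1.20);  n_0 = (-0.5905, +0.8070)
edge 1: e_1 = (-0.19, -1.72);  n_1 = (-0.9940, +0.1098)
∠(n_0, n_1) = 47.50°
δ = |180° − 47.50°| = 132.50°
132.50° > 2α = 61.93°  →  invalid

δ = 132.50°, invalid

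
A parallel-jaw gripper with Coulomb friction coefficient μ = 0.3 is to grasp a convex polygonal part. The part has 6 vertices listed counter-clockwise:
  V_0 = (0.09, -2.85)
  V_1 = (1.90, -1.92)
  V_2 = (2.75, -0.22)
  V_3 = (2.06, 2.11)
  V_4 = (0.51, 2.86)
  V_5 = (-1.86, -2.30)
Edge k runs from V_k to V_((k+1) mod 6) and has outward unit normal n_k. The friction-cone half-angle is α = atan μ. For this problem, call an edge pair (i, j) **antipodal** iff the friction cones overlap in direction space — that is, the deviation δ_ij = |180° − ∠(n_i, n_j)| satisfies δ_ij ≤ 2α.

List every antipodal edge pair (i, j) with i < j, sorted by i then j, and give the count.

α = atan 0.3 = 16.70°;  2α = 33.40°
n_0 = (+0.4570, -0.8895)
n_1 = (+0.8944, -0.4472)
n_2 = (+0.9588, +0.2839)
n_3 = (+0.4356, +0.9002)
n_4 = (-0.9087, +0.4174)
n_5 = (-0.2715, -0.9624)
  (0,1): δ = 143.76°  ·
  (0,2): δ = 100.70°  ·
  (0,3): δ = 53.02°  ·
  (0,4): δ = 38.14°  ·
  (0,5): δ = 137.05°  ·
  (1,2): δ = 136.94°  ·
  (1,3): δ = 89.26°  ·
  (1,4): δ = 1.90°  ✓
  (1,5): δ = 100.81°  ·
  (2,3): δ = 132.32°  ·
  (2,4): δ = 41.17°  ·
  (2,5): δ = 57.75°  ·
  (3,4): δ = 88.85°  ·
  (3,5): δ = 10.07°  ✓
  (4,5): δ = 81.08°  ·
antipodal pairs: 2

count = 2; pairs: (1,4), (3,5)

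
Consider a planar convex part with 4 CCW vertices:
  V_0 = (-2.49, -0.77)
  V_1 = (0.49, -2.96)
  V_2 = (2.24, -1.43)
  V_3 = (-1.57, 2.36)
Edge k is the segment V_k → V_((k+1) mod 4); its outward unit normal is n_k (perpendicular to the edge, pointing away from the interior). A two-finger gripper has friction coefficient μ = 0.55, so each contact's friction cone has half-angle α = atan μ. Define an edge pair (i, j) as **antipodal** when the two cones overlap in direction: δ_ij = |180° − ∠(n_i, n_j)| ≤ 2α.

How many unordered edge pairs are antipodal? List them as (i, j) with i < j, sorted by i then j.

count = 2; pairs: (0,2), (1,3)

α = atan 0.55 = 28.81°;  2α = 57.62°
n_0 = (-0.5922, -0.8058)
n_1 = (+0.6582, -0.7528)
n_2 = (+0.7052, +0.7090)
n_3 = (-0.9594, +0.2820)
  (0,1): δ = 102.53°  ·
  (0,2): δ = 8.54°  ✓
  (0,3): δ = 109.93°  ·
  (1,2): δ = 86.01°  ·
  (1,3): δ = 32.46°  ✓
  (2,3): δ = 61.53°  ·
antipodal pairs: 2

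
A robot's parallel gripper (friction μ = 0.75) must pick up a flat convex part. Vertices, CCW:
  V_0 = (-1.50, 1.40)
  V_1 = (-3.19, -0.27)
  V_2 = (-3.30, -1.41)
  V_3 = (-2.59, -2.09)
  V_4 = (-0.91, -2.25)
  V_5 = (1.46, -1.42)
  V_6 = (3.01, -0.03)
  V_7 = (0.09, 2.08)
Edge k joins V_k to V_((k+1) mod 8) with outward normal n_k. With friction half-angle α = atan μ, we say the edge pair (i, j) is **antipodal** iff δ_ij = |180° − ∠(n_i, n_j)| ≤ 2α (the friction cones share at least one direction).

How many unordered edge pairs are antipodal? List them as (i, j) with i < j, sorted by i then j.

count = 13; pairs: (0,3), (0,4), (0,5), (1,4), (1,5), (1,6), (2,6), (2,7), (3,6), (3,7), (4,6), (4,7), (5,7)

α = atan 0.75 = 36.87°;  2α = 73.74°
n_0 = (-0.7029, +0.7113)
n_1 = (-0.9954, +0.0960)
n_2 = (-0.6917, -0.7222)
n_3 = (-0.0948, -0.9955)
n_4 = (+0.3305, -0.9438)
n_5 = (+0.6676, -0.7445)
n_6 = (+0.5857, +0.8105)
n_7 = (-0.3932, +0.9194)
  (0,1): δ = 140.17°  ·
  (0,2): δ = 88.42°  ·
  (0,3): δ = 50.10°  ✓
  (0,4): δ = 25.36°  ✓
  (0,5): δ = 2.77°  ✓
  (0,6): δ = 99.49°  ·
  (0,7): δ = 158.50°  ·
  (1,2): δ = 128.25°  ·
  (1,3): δ = 89.93°  ·
  (1,4): δ = 65.19°  ✓
  (1,5): δ = 42.60°  ✓
  (1,6): δ = 59.66°  ✓
  (1,7): δ = 118.67°  ·
  (2,3): δ = 141.68°  ·
  (2,4): δ = 116.94°  ·
  (2,5): δ = 94.35°  ·
  (2,6): δ = 7.91°  ✓
  (2,7): δ = 66.92°  ✓
  (3,4): δ = 155.26°  ·
  (3,5): δ = 132.67°  ·
  (3,6): δ = 30.41°  ✓
  (3,7): δ = 28.60°  ✓
  (4,5): δ = 157.42°  ·
  (4,6): δ = 55.15°  ✓
  (4,7): δ = 3.85°  ✓
  (5,6): δ = 77.74°  ·
  (5,7): δ = 18.73°  ✓
  (6,7): δ = 120.99°  ·
antipodal pairs: 13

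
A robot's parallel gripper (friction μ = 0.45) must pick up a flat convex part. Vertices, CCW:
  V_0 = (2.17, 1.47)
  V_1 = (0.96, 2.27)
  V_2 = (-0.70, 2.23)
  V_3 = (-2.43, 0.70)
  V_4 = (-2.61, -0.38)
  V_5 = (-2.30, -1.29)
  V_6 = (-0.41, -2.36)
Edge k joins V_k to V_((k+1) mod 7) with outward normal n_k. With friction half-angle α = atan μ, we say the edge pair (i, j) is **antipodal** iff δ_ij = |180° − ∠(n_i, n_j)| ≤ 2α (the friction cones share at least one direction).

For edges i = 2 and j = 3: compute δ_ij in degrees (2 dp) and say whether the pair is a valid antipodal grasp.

δ = 140.95°, invalid

α = atan 0.45 = 24.23°;  2α = 48.46°
edge 2: e_2 = (-1.73, -1.53);  n_2 = (-0.6625, +0.7491)
edge 3: e_3 = (-0.18, -1.08);  n_3 = (-0.9864, +0.1644)
∠(n_2, n_3) = 39.05°
δ = |180° − 39.05°| = 140.95°
140.95° > 2α = 48.46°  →  invalid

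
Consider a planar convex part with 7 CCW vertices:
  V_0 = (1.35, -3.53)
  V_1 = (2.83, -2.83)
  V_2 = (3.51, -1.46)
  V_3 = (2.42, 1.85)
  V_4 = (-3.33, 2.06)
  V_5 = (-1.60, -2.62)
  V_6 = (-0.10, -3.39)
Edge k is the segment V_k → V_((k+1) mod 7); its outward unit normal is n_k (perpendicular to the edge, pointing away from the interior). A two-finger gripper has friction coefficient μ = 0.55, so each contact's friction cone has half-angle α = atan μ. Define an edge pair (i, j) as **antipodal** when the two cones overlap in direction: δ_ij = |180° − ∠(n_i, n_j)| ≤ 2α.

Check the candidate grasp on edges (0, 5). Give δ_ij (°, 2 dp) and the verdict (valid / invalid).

α = atan 0.55 = 28.81°;  2α = 57.62°
edge 0: e_0 = (+1.48, +0.70);  n_0 = (+0.4276, -0.9040)
edge 5: e_5 = (+1.50, -0.77);  n_5 = (-0.4567, -0.8896)
∠(n_0, n_5) = 52.49°
δ = |180° − 52.49°| = 127.51°
127.51° > 2α = 57.62°  →  invalid

δ = 127.51°, invalid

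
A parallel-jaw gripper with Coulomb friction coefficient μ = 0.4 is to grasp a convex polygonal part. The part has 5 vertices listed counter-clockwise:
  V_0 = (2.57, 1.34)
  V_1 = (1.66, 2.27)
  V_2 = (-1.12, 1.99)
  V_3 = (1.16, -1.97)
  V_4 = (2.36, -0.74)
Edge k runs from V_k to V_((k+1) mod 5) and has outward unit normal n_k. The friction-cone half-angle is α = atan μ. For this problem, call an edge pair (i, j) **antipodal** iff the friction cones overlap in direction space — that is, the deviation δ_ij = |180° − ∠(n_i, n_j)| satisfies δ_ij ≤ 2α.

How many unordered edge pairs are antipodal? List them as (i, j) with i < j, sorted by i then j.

α = atan 0.4 = 21.80°;  2α = 43.60°
n_0 = (+0.7148, +0.6994)
n_1 = (-0.1002, +0.9950)
n_2 = (-0.8666, -0.4990)
n_3 = (+0.7158, -0.6983)
n_4 = (+0.9949, -0.1005)
  (0,1): δ = 128.63°  ·
  (0,2): δ = 14.45°  ✓
  (0,3): δ = 91.33°  ·
  (0,4): δ = 129.86°  ·
  (1,2): δ = 65.82°  ·
  (1,3): δ = 39.96°  ✓
  (1,4): δ = 78.48°  ·
  (2,3): δ = 74.22°  ·
  (2,4): δ = 35.70°  ✓
  (3,4): δ = 141.47°  ·
antipodal pairs: 3

count = 3; pairs: (0,2), (1,3), (2,4)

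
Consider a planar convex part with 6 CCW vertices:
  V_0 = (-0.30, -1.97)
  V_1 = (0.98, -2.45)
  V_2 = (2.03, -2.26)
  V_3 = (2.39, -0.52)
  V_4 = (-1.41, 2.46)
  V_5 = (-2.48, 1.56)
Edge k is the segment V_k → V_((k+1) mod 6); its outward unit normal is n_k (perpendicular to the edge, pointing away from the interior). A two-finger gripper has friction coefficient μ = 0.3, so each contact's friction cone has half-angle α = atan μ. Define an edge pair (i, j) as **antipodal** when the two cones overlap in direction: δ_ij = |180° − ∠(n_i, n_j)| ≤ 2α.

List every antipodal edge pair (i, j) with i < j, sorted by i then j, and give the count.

count = 3; pairs: (0,3), (1,4), (3,5)

α = atan 0.3 = 16.70°;  2α = 33.40°
n_0 = (-0.3511, -0.9363)
n_1 = (+0.1781, -0.9840)
n_2 = (+0.9793, -0.2026)
n_3 = (+0.6171, +0.7869)
n_4 = (-0.6437, +0.7653)
n_5 = (-0.8508, -0.5254)
  (0,1): δ = 149.19°  ·
  (0,2): δ = 81.13°  ·
  (0,3): δ = 17.55°  ✓
  (0,4): δ = 60.62°  ·
  (0,5): δ = 142.25°  ·
  (1,2): δ = 111.95°  ·
  (1,3): δ = 48.36°  ·
  (1,4): δ = 29.81°  ✓
  (1,5): δ = 111.44°  ·
  (2,3): δ = 116.41°  ·
  (2,4): δ = 38.24°  ·
  (2,5): δ = 43.39°  ·
  (3,4): δ = 101.83°  ·
  (3,5): δ = 20.20°  ✓
  (4,5): δ = 98.37°  ·
antipodal pairs: 3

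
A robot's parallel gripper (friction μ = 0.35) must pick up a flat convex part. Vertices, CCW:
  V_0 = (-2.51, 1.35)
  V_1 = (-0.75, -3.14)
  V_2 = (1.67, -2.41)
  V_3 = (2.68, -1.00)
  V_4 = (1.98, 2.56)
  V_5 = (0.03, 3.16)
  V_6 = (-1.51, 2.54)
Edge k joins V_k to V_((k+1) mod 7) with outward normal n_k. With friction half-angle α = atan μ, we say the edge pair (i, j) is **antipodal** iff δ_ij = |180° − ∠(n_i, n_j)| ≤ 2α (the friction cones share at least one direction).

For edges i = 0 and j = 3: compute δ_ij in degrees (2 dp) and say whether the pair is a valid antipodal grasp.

δ = 10.28°, valid

α = atan 0.35 = 19.29°;  2α = 38.58°
edge 0: e_0 = (+1.76, -4.49);  n_0 = (-0.9310, -0.3649)
edge 3: e_3 = (-0.70, +3.56);  n_3 = (+0.9812, +0.1929)
∠(n_0, n_3) = 169.72°
δ = |180° − 169.72°| = 10.28°
10.28° ≤ 2α = 38.58°  →  valid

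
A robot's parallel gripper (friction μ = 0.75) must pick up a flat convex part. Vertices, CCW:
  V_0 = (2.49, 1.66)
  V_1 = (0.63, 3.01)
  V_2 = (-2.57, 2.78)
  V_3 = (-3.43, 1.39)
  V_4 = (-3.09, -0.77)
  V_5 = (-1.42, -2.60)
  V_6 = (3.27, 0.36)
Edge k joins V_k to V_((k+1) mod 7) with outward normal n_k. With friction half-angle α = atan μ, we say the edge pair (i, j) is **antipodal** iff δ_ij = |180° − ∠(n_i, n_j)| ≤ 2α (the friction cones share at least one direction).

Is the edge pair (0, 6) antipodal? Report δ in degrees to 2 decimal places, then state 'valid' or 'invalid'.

α = atan 0.75 = 36.87°;  2α = 73.74°
edge 0: e_0 = (-1.86, +1.35);  n_0 = (+0.5874, +0.8093)
edge 6: e_6 = (-0.78, +1.30);  n_6 = (+0.8575, +0.5145)
∠(n_0, n_6) = 23.06°
δ = |180° − 23.06°| = 156.94°
156.94° > 2α = 73.74°  →  invalid

δ = 156.94°, invalid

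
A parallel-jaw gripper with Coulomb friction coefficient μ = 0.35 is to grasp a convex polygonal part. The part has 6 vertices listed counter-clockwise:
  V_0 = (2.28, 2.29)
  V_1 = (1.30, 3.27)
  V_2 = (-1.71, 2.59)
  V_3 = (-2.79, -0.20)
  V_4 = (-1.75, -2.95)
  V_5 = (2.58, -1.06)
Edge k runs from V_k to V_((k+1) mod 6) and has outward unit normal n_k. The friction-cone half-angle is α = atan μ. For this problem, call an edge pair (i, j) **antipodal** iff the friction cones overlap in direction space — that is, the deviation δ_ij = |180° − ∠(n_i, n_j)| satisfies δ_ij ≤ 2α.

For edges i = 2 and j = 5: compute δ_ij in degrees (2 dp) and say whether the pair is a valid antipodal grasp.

α = atan 0.35 = 19.29°;  2α = 38.58°
edge 2: e_2 = (-1.08, -2.79);  n_2 = (-0.9326, +0.3610)
edge 5: e_5 = (-0.30, +3.35);  n_5 = (+0.9960, +0.0892)
∠(n_2, n_5) = 153.72°
δ = |180° − 153.72°| = 26.28°
26.28° ≤ 2α = 38.58°  →  valid

δ = 26.28°, valid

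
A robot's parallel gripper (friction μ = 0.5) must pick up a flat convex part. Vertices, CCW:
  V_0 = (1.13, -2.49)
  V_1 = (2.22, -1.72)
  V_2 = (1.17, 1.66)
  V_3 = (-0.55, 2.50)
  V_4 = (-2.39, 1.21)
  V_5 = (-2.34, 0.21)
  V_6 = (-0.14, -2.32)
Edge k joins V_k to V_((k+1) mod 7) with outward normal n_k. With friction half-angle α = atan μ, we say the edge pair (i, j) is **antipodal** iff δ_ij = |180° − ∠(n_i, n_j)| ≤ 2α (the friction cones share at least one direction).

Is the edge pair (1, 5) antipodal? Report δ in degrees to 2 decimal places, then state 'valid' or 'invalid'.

α = atan 0.5 = 26.57°;  2α = 53.13°
edge 1: e_1 = (-1.05, +3.38);  n_1 = (+0.9550, +0.2967)
edge 5: e_5 = (+2.20, -2.53);  n_5 = (-0.7546, -0.6562)
∠(n_1, n_5) = 156.25°
δ = |180° − 156.25°| = 23.75°
23.75° ≤ 2α = 53.13°  →  valid

δ = 23.75°, valid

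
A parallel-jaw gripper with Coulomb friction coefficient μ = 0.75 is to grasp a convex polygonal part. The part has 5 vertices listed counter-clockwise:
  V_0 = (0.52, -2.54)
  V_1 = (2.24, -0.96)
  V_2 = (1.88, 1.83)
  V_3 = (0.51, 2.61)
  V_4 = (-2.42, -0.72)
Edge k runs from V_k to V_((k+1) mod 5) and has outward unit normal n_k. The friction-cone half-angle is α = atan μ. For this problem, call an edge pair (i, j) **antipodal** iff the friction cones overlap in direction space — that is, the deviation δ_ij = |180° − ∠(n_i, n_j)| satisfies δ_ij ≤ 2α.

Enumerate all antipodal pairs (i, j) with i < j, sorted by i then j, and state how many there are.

count = 5; pairs: (0,2), (0,3), (1,3), (1,4), (2,4)

α = atan 0.75 = 36.87°;  2α = 73.74°
n_0 = (+0.6765, -0.7364)
n_1 = (+0.9918, +0.1280)
n_2 = (+0.4948, +0.8690)
n_3 = (-0.7508, +0.6606)
n_4 = (-0.5264, -0.8503)
  (0,1): δ = 125.22°  ·
  (0,2): δ = 72.23°  ✓
  (0,3): δ = 6.09°  ✓
  (0,4): δ = 105.67°  ·
  (1,2): δ = 127.01°  ·
  (1,3): δ = 48.70°  ✓
  (1,4): δ = 50.89°  ✓
  (2,3): δ = 101.69°  ·
  (2,4): δ = 2.10°  ✓
  (3,4): δ = 80.42°  ·
antipodal pairs: 5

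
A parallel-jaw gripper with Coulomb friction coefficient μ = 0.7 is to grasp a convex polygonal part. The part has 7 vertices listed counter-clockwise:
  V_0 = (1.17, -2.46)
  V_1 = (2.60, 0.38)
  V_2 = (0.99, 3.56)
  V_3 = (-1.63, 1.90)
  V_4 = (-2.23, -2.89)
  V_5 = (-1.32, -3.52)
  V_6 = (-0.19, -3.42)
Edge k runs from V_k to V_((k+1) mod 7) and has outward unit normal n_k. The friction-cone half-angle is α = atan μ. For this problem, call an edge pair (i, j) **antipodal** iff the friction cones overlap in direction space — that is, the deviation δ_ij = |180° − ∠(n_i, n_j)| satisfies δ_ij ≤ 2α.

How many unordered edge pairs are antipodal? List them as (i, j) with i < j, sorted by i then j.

α = atan 0.7 = 34.99°;  2α = 69.98°
n_0 = (+0.8932, -0.4497)
n_1 = (+0.8922, +0.4517)
n_2 = (-0.5352, +0.8447)
n_3 = (-0.9922, +0.1243)
n_4 = (-0.5692, -0.8222)
n_5 = (+0.0882, -0.9961)
n_6 = (+0.5767, -0.8170)
  (0,1): δ = 126.42°  ·
  (0,2): δ = 30.92°  ✓
  (0,3): δ = 19.59°  ✓
  (0,4): δ = 82.03°  ·
  (0,5): δ = 121.78°  ·
  (0,6): δ = 151.94°  ·
  (1,2): δ = 84.49°  ·
  (1,3): δ = 33.99°  ✓
  (1,4): δ = 28.45°  ✓
  (1,5): δ = 68.20°  ✓
  (1,6): δ = 98.36°  ·
  (2,3): δ = 129.50°  ·
  (2,4): δ = 67.05°  ✓
  (2,5): δ = 27.30°  ✓
  (2,6): δ = 2.86°  ✓
  (3,4): δ = 117.56°  ·
  (3,5): δ = 77.80°  ·
  (3,6): δ = 47.64°  ✓
  (4,5): δ = 140.25°  ·
  (4,6): δ = 110.09°  ·
  (5,6): δ = 149.84°  ·
antipodal pairs: 9

count = 9; pairs: (0,2), (0,3), (1,3), (1,4), (1,5), (2,4), (2,5), (2,6), (3,6)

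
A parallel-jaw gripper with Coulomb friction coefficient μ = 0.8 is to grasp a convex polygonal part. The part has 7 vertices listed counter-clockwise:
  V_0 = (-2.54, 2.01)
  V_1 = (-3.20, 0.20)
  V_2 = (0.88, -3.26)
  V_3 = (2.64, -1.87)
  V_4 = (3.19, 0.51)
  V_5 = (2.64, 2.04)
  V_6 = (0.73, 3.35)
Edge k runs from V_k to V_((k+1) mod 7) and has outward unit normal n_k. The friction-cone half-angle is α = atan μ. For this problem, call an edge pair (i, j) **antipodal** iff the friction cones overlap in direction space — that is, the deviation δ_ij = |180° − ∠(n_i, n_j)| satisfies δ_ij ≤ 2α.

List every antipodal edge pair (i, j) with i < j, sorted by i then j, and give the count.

count = 11; pairs: (0,2), (0,3), (0,4), (0,5), (1,3), (1,4), (1,5), (1,6), (2,5), (2,6), (3,6)

α = atan 0.8 = 38.66°;  2α = 77.32°
n_0 = (-0.9395, +0.3426)
n_1 = (-0.6468, -0.7627)
n_2 = (+0.6198, -0.7848)
n_3 = (+0.9743, -0.2252)
n_4 = (+0.9410, +0.3383)
n_5 = (+0.5656, +0.8247)
n_6 = (-0.3792, +0.9253)
  (0,1): δ = 110.27°  ·
  (0,2): δ = 31.67°  ✓
  (0,3): δ = 7.02°  ✓
  (0,4): δ = 39.81°  ✓
  (0,5): δ = 75.59°  ✓
  (0,6): δ = 132.32°  ·
  (1,2): δ = 101.40°  ·
  (1,3): δ = 62.71°  ✓
  (1,4): δ = 29.93°  ✓
  (1,5): δ = 5.85°  ✓
  (1,6): δ = 62.58°  ✓
  (2,3): δ = 141.31°  ·
  (2,4): δ = 108.53°  ·
  (2,5): δ = 72.75°  ✓
  (2,6): δ = 16.02°  ✓
  (3,4): δ = 147.22°  ·
  (3,5): δ = 111.43°  ·
  (3,6): δ = 54.70°  ✓
  (4,5): δ = 144.22°  ·
  (4,6): δ = 87.49°  ·
  (5,6): δ = 123.27°  ·
antipodal pairs: 11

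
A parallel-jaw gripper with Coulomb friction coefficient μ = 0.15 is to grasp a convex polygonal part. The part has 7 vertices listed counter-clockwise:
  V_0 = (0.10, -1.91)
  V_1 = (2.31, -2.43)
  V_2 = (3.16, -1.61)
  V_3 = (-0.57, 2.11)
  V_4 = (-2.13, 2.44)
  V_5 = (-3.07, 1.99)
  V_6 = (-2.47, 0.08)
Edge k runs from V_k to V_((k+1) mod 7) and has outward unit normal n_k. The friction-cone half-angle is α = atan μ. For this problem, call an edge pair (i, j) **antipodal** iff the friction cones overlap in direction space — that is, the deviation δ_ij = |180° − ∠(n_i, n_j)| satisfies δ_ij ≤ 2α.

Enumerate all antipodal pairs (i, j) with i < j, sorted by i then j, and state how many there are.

count = 2; pairs: (0,3), (2,6)

α = atan 0.15 = 8.53°;  2α = 17.06°
n_0 = (-0.2290, -0.9734)
n_1 = (+0.6943, -0.7197)
n_2 = (+0.7062, +0.7081)
n_3 = (+0.2070, +0.9783)
n_4 = (-0.4318, +0.9020)
n_5 = (-0.9540, -0.2997)
n_6 = (-0.6122, -0.7907)
  (0,1): δ = 122.79°  ·
  (0,2): δ = 31.68°  ·
  (0,3): δ = 1.30°  ✓
  (0,4): δ = 38.82°  ·
  (0,5): δ = 120.68°  ·
  (0,6): δ = 155.49°  ·
  (1,2): δ = 88.89°  ·
  (1,3): δ = 55.92°  ·
  (1,4): δ = 18.39°  ·
  (1,5): δ = 63.47°  ·
  (1,6): δ = 98.28°  ·
  (2,3): δ = 147.02°  ·
  (2,4): δ = 109.50°  ·
  (2,5): δ = 27.64°  ·
  (2,6): δ = 7.17°  ✓
  (3,4): δ = 142.47°  ·
  (3,5): δ = 60.62°  ·
  (3,6): δ = 25.81°  ·
  (4,5): δ = 98.14°  ·
  (4,6): δ = 63.33°  ·
  (5,6): δ = 145.19°  ·
antipodal pairs: 2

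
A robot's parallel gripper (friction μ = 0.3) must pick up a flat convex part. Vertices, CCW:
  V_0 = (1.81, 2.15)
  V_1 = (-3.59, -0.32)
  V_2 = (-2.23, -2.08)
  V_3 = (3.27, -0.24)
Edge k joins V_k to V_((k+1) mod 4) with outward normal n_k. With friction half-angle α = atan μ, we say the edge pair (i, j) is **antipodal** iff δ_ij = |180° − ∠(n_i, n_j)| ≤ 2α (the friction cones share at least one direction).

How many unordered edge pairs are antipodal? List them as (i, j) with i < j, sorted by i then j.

count = 2; pairs: (0,2), (1,3)

α = atan 0.3 = 16.70°;  2α = 33.40°
n_0 = (-0.4160, +0.9094)
n_1 = (-0.7913, -0.6114)
n_2 = (+0.3173, -0.9483)
n_3 = (+0.8534, +0.5213)
  (0,1): δ = 76.89°  ·
  (0,2): δ = 6.08°  ✓
  (0,3): δ = 96.84°  ·
  (1,2): δ = 109.20°  ·
  (1,3): δ = 6.27°  ✓
  (2,3): δ = 77.08°  ·
antipodal pairs: 2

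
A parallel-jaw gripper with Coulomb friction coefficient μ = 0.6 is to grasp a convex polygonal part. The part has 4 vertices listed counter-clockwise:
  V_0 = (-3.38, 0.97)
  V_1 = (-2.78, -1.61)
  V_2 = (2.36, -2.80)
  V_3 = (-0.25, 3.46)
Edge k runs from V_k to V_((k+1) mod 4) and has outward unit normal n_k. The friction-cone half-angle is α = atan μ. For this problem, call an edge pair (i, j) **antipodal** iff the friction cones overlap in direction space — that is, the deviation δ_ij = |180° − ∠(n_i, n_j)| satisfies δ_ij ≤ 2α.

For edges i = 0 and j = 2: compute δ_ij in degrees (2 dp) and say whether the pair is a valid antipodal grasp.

δ = 9.54°, valid

α = atan 0.6 = 30.96°;  2α = 61.93°
edge 0: e_0 = (+0.60, -2.58);  n_0 = (-0.9740, -0.2265)
edge 2: e_2 = (-2.61, +6.26);  n_2 = (+0.9230, +0.3848)
∠(n_0, n_2) = 170.46°
δ = |180° − 170.46°| = 9.54°
9.54° ≤ 2α = 61.93°  →  valid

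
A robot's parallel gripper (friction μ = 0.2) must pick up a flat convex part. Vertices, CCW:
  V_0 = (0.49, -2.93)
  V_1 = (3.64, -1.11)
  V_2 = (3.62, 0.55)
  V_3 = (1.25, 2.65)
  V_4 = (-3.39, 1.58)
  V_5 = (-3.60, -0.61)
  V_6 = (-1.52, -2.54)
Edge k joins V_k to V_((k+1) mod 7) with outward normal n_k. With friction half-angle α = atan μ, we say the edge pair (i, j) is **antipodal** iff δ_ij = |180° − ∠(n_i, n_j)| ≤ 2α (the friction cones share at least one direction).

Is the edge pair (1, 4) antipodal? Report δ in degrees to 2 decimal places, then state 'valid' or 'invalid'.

α = atan 0.2 = 11.31°;  2α = 22.62°
edge 1: e_1 = (-0.02, +1.66);  n_1 = (+0.9999, +0.0120)
edge 4: e_4 = (-0.21, -2.19);  n_4 = (-0.9954, +0.0955)
∠(n_1, n_4) = 173.83°
δ = |180° − 173.83°| = 6.17°
6.17° ≤ 2α = 22.62°  →  valid

δ = 6.17°, valid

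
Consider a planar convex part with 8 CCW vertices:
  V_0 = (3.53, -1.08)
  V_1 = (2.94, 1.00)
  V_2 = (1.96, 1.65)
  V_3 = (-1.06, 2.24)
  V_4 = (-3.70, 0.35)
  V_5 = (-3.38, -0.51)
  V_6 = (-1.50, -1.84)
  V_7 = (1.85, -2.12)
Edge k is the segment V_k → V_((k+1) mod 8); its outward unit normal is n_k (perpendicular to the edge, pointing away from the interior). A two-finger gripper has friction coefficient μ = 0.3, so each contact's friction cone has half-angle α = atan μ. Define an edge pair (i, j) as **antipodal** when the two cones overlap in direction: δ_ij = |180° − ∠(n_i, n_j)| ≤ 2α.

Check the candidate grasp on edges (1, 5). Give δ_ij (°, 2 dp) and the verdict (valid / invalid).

δ = 1.72°, valid

α = atan 0.3 = 16.70°;  2α = 33.40°
edge 1: e_1 = (-0.98, +0.65);  n_1 = (+0.5527, +0.8334)
edge 5: e_5 = (+1.88, -1.33);  n_5 = (-0.5775, -0.8164)
∠(n_1, n_5) = 178.28°
δ = |180° − 178.28°| = 1.72°
1.72° ≤ 2α = 33.40°  →  valid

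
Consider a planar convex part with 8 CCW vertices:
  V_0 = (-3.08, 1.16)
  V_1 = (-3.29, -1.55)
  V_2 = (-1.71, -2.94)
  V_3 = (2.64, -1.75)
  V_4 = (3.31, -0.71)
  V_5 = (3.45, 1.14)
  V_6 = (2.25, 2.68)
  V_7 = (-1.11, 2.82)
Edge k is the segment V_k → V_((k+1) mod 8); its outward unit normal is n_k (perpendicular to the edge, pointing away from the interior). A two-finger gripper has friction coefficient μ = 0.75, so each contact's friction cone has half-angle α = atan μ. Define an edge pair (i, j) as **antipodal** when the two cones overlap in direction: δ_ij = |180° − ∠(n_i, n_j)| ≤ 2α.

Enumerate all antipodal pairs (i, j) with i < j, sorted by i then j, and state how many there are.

count = 13; pairs: (0,2), (0,3), (0,4), (0,5), (1,4), (1,5), (1,6), (2,5), (2,6), (2,7), (3,6), (3,7), (4,7)

α = atan 0.75 = 36.87°;  2α = 73.74°
n_0 = (-0.9970, +0.0773)
n_1 = (-0.6605, -0.7508)
n_2 = (+0.2639, -0.9646)
n_3 = (+0.8407, -0.5416)
n_4 = (+0.9971, -0.0755)
n_5 = (+0.7888, +0.6146)
n_6 = (+0.0416, +0.9991)
n_7 = (-0.6444, +0.7647)
  (0,1): δ = 126.91°  ·
  (0,2): δ = 70.27°  ✓
  (0,3): δ = 28.36°  ✓
  (0,4): δ = 0.10°  ✓
  (0,5): δ = 42.36°  ✓
  (0,6): δ = 92.05°  ·
  (0,7): δ = 134.55°  ·
  (1,2): δ = 123.36°  ·
  (1,3): δ = 81.45°  ·
  (1,4): δ = 52.99°  ✓
  (1,5): δ = 10.73°  ✓
  (1,6): δ = 38.95°  ✓
  (1,7): δ = 81.46°  ·
  (2,3): δ = 138.09°  ·
  (2,4): δ = 109.63°  ·
  (2,5): δ = 67.37°  ✓
  (2,6): δ = 17.69°  ✓
  (2,7): δ = 24.82°  ✓
  (3,4): δ = 151.54°  ·
  (3,5): δ = 109.28°  ·
  (3,6): δ = 59.60°  ✓
  (3,7): δ = 17.09°  ✓
  (4,5): δ = 137.75°  ·
  (4,6): δ = 88.06°  ·
  (4,7): δ = 45.55°  ✓
  (5,6): δ = 130.31°  ·
  (5,7): δ = 87.81°  ·
  (6,7): δ = 137.50°  ·
antipodal pairs: 13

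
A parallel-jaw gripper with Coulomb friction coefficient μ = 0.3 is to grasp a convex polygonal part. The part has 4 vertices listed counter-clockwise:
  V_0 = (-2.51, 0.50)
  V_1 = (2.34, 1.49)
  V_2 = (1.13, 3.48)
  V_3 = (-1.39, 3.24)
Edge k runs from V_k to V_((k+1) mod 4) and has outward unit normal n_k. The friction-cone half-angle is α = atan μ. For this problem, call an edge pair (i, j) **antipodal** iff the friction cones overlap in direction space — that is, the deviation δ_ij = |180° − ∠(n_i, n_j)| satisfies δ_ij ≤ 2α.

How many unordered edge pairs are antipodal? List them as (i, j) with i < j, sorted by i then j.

α = atan 0.3 = 16.70°;  2α = 33.40°
n_0 = (+0.2000, -0.9798)
n_1 = (+0.8544, +0.5195)
n_2 = (-0.0948, +0.9955)
n_3 = (-0.9257, +0.3784)
  (0,1): δ = 70.24°  ·
  (0,2): δ = 6.10°  ✓
  (0,3): δ = 56.23°  ·
  (1,2): δ = 115.86°  ·
  (1,3): δ = 53.53°  ·
  (2,3): δ = 117.67°  ·
antipodal pairs: 1

count = 1; pairs: (0,2)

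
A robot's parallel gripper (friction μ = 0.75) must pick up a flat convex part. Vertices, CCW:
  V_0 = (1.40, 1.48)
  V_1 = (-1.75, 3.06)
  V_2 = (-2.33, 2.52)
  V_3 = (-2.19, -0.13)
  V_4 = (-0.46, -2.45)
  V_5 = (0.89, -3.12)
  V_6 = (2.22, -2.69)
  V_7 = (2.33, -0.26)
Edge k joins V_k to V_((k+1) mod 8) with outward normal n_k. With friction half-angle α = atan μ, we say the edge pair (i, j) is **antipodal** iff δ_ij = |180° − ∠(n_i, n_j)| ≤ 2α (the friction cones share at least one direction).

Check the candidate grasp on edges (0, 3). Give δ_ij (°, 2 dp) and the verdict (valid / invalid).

δ = 26.65°, valid

α = atan 0.75 = 36.87°;  2α = 73.74°
edge 0: e_0 = (-3.15, +1.58);  n_0 = (+0.4483, +0.8939)
edge 3: e_3 = (+1.73, -2.32);  n_3 = (-0.8017, -0.5978)
∠(n_0, n_3) = 153.35°
δ = |180° − 153.35°| = 26.65°
26.65° ≤ 2α = 73.74°  →  valid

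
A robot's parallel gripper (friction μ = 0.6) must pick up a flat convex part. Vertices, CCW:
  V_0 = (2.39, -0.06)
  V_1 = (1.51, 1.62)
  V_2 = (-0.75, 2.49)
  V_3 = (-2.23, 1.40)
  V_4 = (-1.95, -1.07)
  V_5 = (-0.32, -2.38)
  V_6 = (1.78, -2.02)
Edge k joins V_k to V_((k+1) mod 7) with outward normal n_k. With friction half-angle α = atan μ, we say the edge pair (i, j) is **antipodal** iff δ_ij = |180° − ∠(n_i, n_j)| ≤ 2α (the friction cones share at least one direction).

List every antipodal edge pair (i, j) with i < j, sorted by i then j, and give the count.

count = 7; pairs: (0,3), (0,4), (1,4), (1,5), (2,5), (2,6), (3,6)

α = atan 0.6 = 30.96°;  2α = 61.93°
n_0 = (+0.8858, +0.4640)
n_1 = (+0.3593, +0.9332)
n_2 = (-0.5930, +0.8052)
n_3 = (-0.9936, -0.1126)
n_4 = (-0.6264, -0.7795)
n_5 = (+0.1690, -0.9856)
n_6 = (+0.9548, -0.2972)
  (0,1): δ = 138.70°  ·
  (0,2): δ = 81.27°  ·
  (0,3): δ = 21.18°  ✓
  (0,4): δ = 23.57°  ✓
  (0,5): δ = 72.08°  ·
  (0,6): δ = 135.07°  ·
  (1,2): δ = 122.57°  ·
  (1,3): δ = 62.48°  ·
  (1,4): δ = 17.73°  ✓
  (1,5): δ = 30.78°  ✓
  (1,6): δ = 93.77°  ·
  (2,3): δ = 119.90°  ·
  (2,4): δ = 75.16°  ·
  (2,5): δ = 26.64°  ✓
  (2,6): δ = 36.34°  ✓
  (3,4): δ = 135.26°  ·
  (3,5): δ = 86.74°  ·
  (3,6): δ = 23.75°  ✓
  (4,5): δ = 131.48°  ·
  (4,6): δ = 68.50°  ·
  (5,6): δ = 117.01°  ·
antipodal pairs: 7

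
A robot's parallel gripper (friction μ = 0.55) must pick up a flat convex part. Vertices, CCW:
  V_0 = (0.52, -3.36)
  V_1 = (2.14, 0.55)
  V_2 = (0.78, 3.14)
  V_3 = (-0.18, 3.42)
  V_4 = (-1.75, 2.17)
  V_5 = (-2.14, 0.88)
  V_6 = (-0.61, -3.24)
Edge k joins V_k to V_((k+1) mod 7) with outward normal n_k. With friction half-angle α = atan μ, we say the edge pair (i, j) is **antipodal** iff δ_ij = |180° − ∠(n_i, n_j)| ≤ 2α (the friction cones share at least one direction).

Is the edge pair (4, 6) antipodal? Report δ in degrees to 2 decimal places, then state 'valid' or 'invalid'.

δ = 79.24°, invalid

α = atan 0.55 = 28.81°;  2α = 57.62°
edge 4: e_4 = (-0.39, -1.29);  n_4 = (-0.9572, +0.2894)
edge 6: e_6 = (+1.13, -0.12);  n_6 = (-0.1056, -0.9944)
∠(n_4, n_6) = 100.76°
δ = |180° − 100.76°| = 79.24°
79.24° > 2α = 57.62°  →  invalid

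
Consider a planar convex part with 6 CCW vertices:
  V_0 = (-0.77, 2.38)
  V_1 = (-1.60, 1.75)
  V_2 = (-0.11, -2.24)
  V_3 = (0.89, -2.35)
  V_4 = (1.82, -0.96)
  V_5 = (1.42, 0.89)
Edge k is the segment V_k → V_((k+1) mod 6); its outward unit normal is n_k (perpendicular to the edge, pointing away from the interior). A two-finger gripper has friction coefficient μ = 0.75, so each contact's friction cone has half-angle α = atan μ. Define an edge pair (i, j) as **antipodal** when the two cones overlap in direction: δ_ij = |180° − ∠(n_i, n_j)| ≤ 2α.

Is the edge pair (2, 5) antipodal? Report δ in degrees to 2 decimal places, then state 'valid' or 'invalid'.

α = atan 0.75 = 36.87°;  2α = 73.74°
edge 2: e_2 = (+1.00, -0.11);  n_2 = (-0.1093, -0.9940)
edge 5: e_5 = (-2.19, +1.49);  n_5 = (+0.5625, +0.8268)
∠(n_2, n_5) = 152.05°
δ = |180° − 152.05°| = 27.95°
27.95° ≤ 2α = 73.74°  →  valid

δ = 27.95°, valid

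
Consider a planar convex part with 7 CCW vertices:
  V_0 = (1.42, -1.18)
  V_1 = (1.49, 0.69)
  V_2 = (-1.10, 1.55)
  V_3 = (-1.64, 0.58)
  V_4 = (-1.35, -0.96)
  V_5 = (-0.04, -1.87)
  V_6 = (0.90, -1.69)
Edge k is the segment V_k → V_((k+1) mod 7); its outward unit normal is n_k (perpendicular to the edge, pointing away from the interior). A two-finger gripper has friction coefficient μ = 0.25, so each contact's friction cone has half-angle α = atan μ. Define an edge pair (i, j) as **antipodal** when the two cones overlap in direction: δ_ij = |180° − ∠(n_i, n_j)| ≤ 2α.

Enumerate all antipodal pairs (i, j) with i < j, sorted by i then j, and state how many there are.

α = atan 0.25 = 14.04°;  2α = 28.07°
n_0 = (+0.9993, -0.0374)
n_1 = (+0.3151, +0.9490)
n_2 = (-0.8737, +0.4864)
n_3 = (-0.9827, -0.1851)
n_4 = (-0.5705, -0.8213)
n_5 = (+0.1881, -0.9822)
n_6 = (+0.7002, -0.7139)
  (0,1): δ = 106.22°  ·
  (0,2): δ = 26.96°  ✓
  (0,3): δ = 12.81°  ✓
  (0,4): δ = 57.36°  ·
  (0,5): δ = 102.98°  ·
  (0,6): δ = 136.59°  ·
  (1,2): δ = 100.74°  ·
  (1,3): δ = 60.97°  ·
  (1,4): δ = 16.42°  ✓
  (1,5): δ = 29.21°  ·
  (1,6): δ = 62.81°  ·
  (2,3): δ = 140.23°  ·
  (2,4): δ = 95.68°  ·
  (2,5): δ = 50.05°  ·
  (2,6): δ = 16.45°  ✓
  (3,4): δ = 135.45°  ·
  (3,5): δ = 89.82°  ·
  (3,6): δ = 56.22°  ·
  (4,5): δ = 134.37°  ·
  (4,6): δ = 100.77°  ·
  (5,6): δ = 146.40°  ·
antipodal pairs: 4

count = 4; pairs: (0,2), (0,3), (1,4), (2,6)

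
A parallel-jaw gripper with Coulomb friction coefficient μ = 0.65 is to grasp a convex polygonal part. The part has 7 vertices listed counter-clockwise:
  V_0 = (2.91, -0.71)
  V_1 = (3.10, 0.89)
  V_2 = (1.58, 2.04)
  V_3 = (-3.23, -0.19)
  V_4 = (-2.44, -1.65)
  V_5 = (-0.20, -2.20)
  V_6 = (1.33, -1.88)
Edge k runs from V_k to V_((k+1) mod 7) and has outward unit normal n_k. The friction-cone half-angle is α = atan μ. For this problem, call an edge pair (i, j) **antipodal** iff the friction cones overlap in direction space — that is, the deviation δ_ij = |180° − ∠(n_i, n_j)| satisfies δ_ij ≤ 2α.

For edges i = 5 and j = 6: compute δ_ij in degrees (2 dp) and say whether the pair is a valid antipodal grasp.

α = atan 0.65 = 33.02°;  2α = 66.05°
edge 5: e_5 = (+1.53, +0.32);  n_5 = (+0.2047, -0.9788)
edge 6: e_6 = (+1.58, +1.17);  n_6 = (+0.5951, -0.8036)
∠(n_5, n_6) = 24.71°
δ = |180° − 24.71°| = 155.29°
155.29° > 2α = 66.05°  →  invalid

δ = 155.29°, invalid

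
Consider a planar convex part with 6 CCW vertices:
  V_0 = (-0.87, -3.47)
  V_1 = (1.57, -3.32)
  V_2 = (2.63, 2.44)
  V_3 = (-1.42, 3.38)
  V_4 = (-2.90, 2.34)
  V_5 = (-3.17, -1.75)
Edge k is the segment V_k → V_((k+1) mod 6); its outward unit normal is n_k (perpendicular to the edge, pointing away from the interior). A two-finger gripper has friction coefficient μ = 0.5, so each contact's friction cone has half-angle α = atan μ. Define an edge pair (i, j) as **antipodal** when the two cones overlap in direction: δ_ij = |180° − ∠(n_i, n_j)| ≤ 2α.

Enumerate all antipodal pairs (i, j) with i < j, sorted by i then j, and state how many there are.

α = atan 0.5 = 26.57°;  2α = 53.13°
n_0 = (+0.0614, -0.9981)
n_1 = (+0.9835, -0.1810)
n_2 = (+0.2261, +0.9741)
n_3 = (-0.5749, +0.8182)
n_4 = (-0.9978, +0.0659)
n_5 = (-0.5989, -0.8008)
  (0,1): δ = 103.95°  ·
  (0,2): δ = 16.58°  ✓
  (0,3): δ = 31.58°  ✓
  (0,4): δ = 82.71°  ·
  (0,5): δ = 139.69°  ·
  (1,2): δ = 92.64°  ·
  (1,3): δ = 44.48°  ✓
  (1,4): δ = 6.65°  ✓
  (1,5): δ = 63.64°  ·
  (2,3): δ = 131.84°  ·
  (2,4): δ = 80.71°  ·
  (2,5): δ = 23.72°  ✓
  (3,4): δ = 128.87°  ·
  (3,5): δ = 71.89°  ·
  (4,5): δ = 123.01°  ·
antipodal pairs: 5

count = 5; pairs: (0,2), (0,3), (1,3), (1,4), (2,5)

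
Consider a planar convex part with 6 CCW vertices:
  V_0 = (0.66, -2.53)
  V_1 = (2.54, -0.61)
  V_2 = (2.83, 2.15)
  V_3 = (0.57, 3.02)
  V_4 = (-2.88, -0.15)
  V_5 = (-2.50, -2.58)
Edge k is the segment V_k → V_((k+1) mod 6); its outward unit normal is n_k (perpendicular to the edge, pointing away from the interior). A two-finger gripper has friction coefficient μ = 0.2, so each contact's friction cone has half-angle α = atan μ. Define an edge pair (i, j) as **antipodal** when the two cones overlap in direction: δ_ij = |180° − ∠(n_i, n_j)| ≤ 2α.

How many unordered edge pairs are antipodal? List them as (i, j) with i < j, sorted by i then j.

count = 3; pairs: (0,3), (1,4), (2,5)

α = atan 0.2 = 11.31°;  2α = 22.62°
n_0 = (+0.7145, -0.6996)
n_1 = (+0.9945, -0.1045)
n_2 = (+0.3593, +0.9332)
n_3 = (-0.6766, +0.7364)
n_4 = (-0.9880, -0.1545)
n_5 = (+0.0158, -0.9999)
  (0,1): δ = 141.60°  ·
  (0,2): δ = 66.66°  ·
  (0,3): δ = 3.03°  ✓
  (0,4): δ = 53.28°  ·
  (0,5): δ = 135.30°  ·
  (1,2): δ = 105.06°  ·
  (1,3): δ = 41.42°  ·
  (1,4): δ = 14.89°  ✓
  (1,5): δ = 96.90°  ·
  (2,3): δ = 116.37°  ·
  (2,4): δ = 60.06°  ·
  (2,5): δ = 21.96°  ✓
  (3,4): δ = 123.69°  ·
  (3,5): δ = 41.67°  ·
  (4,5): δ = 97.98°  ·
antipodal pairs: 3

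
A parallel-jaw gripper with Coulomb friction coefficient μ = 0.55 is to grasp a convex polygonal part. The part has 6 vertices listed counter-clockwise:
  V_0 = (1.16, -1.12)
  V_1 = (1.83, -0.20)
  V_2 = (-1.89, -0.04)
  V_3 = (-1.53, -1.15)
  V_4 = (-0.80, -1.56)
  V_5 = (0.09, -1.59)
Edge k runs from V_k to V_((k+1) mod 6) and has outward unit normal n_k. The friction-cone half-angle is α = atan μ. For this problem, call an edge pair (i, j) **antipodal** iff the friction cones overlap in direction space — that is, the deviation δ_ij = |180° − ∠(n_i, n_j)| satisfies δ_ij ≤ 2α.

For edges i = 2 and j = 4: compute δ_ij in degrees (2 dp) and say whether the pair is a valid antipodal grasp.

α = atan 0.55 = 28.81°;  2α = 57.62°
edge 2: e_2 = (+0.36, -1.11);  n_2 = (-0.9512, -0.3085)
edge 4: e_4 = (+0.89, -0.03);  n_4 = (-0.0337, -0.9994)
∠(n_2, n_4) = 70.10°
δ = |180° − 70.10°| = 109.90°
109.90° > 2α = 57.62°  →  invalid

δ = 109.90°, invalid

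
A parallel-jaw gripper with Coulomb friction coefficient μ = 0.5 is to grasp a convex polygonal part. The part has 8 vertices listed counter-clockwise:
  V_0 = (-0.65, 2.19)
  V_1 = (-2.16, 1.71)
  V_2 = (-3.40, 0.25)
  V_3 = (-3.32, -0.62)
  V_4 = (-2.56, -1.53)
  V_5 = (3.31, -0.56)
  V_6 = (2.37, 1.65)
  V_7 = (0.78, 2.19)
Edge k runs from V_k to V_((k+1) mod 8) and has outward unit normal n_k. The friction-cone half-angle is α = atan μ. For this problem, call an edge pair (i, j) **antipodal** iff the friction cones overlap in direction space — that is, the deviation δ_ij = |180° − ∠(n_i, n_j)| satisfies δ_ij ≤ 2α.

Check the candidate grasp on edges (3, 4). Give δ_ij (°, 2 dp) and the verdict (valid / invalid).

δ = 120.48°, invalid

α = atan 0.5 = 26.57°;  2α = 53.13°
edge 3: e_3 = (+0.76, -0.91);  n_3 = (-0.7675, -0.6410)
edge 4: e_4 = (+5.87, +0.97);  n_4 = (+0.1630, -0.9866)
∠(n_3, n_4) = 59.52°
δ = |180° − 59.52°| = 120.48°
120.48° > 2α = 53.13°  →  invalid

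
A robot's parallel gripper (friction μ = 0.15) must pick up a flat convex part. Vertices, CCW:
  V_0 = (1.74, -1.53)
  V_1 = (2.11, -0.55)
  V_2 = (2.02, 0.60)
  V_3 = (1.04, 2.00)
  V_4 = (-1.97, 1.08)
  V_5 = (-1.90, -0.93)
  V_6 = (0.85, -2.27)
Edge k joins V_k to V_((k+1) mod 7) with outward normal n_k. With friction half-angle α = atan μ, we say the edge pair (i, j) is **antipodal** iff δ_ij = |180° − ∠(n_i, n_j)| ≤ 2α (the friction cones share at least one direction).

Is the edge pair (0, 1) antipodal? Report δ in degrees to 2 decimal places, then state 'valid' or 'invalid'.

δ = 154.84°, invalid

α = atan 0.15 = 8.53°;  2α = 17.06°
edge 0: e_0 = (+0.37, +0.98);  n_0 = (+0.9355, -0.3532)
edge 1: e_1 = (-0.09, +1.15);  n_1 = (+0.9970, +0.0780)
∠(n_0, n_1) = 25.16°
δ = |180° − 25.16°| = 154.84°
154.84° > 2α = 17.06°  →  invalid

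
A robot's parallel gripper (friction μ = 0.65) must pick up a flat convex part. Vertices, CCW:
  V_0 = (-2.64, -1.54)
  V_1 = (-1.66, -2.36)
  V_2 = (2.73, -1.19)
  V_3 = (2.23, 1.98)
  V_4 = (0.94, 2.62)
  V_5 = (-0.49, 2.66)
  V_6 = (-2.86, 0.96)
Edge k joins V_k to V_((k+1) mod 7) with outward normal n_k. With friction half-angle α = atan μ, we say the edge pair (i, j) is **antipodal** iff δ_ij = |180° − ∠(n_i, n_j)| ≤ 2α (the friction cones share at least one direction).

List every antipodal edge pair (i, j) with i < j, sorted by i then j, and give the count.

count = 9; pairs: (0,2), (0,3), (0,4), (1,3), (1,4), (1,5), (2,5), (2,6), (3,6)

α = atan 0.65 = 33.02°;  2α = 66.05°
n_0 = (-0.6417, -0.7669)
n_1 = (+0.2575, -0.9663)
n_2 = (+0.9878, +0.1558)
n_3 = (+0.4444, +0.8958)
n_4 = (+0.0280, +0.9996)
n_5 = (-0.5829, +0.8126)
n_6 = (-0.9962, -0.0877)
  (0,1): δ = 125.16°  ·
  (0,2): δ = 41.12°  ✓
  (0,3): δ = 13.53°  ✓
  (0,4): δ = 38.32°  ✓
  (0,5): δ = 75.57°  ·
  (0,6): δ = 134.95°  ·
  (1,2): δ = 95.96°  ·
  (1,3): δ = 41.31°  ✓
  (1,4): δ = 16.53°  ✓
  (1,5): δ = 20.73°  ✓
  (1,6): δ = 80.11°  ·
  (2,3): δ = 125.35°  ·
  (2,4): δ = 100.57°  ·
  (2,5): δ = 63.31°  ✓
  (2,6): δ = 3.93°  ✓
  (3,4): δ = 155.22°  ·
  (3,5): δ = 117.96°  ·
  (3,6): δ = 58.58°  ✓
  (4,5): δ = 142.75°  ·
  (4,6): δ = 83.37°  ·
  (5,6): δ = 120.62°  ·
antipodal pairs: 9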